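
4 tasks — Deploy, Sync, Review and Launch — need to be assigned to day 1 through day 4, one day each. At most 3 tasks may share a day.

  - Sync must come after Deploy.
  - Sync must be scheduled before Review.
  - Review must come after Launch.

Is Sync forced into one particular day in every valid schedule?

No

Sync can be day 2 (e.g. Deploy=day 1; Review=day 3; Launch=day 1; Sync=day 2) or day 3 (e.g. Review=day 4, Sync=day 3, Launch=day 1, Deploy=day 1).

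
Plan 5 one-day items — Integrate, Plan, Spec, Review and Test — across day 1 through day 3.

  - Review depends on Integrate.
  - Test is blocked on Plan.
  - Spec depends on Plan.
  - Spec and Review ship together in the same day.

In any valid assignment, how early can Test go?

day 2

Precedence pushes Test to at least day 2.
Test at day 2 is achievable: Test in day 2; Spec in day 2; Plan in day 1; Review in day 2; Integrate in day 1.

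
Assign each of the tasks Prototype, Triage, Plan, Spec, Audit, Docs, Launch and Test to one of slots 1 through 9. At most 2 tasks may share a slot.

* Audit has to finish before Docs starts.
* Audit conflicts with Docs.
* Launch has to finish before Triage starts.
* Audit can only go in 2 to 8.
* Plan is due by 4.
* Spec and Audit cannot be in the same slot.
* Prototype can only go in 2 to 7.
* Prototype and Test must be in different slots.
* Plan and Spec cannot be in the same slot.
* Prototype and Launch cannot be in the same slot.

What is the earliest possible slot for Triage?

2

Precedence pushes Triage to at least 2.
Triage at 2 is achievable: Triage -> 2, Spec -> 4, Prototype -> 2, Plan -> 1, Test -> 3, Launch -> 1, Docs -> 4, Audit -> 3.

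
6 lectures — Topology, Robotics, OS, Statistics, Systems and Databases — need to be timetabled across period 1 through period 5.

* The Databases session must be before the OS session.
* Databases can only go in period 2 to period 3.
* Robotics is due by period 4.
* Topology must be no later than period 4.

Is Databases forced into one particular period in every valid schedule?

Databases can be period 2 (e.g. Databases=period 2, Systems=period 1, Statistics=period 1, Topology=period 1, OS=period 3, Robotics=period 1) or period 3 (e.g. Databases in period 3; Topology in period 1; OS in period 4; Systems in period 1; Statistics in period 1; Robotics in period 1).

No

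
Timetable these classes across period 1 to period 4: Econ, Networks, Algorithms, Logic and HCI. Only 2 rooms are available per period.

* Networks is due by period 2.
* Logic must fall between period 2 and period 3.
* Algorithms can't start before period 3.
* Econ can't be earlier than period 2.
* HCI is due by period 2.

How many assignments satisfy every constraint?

32

Splitting on Econ: it can be period 2 (8), period 3 (10), period 4 (14). Listing each branch's schedules as (Networks, Algorithms, Logic, HCI) by period number:
Econ=period 2: (1,3,2,1) (1,3,3,1) (1,3,3,2) (1,4,2,1) (1,4,3,1) (1,4,3,2) (2,3,3,1) (2,4,3,1) — 8.
Econ=period 3: (1,3,2,1) (1,3,2,2) (1,4,2,1) (1,4,2,2) (1,4,3,1) (1,4,3,2) (2,3,2,1) (2,4,2,1) (2,4,3,1) (2,4,3,2) — 10.
Econ=period 4: (1,3,2,1) (1,3,2,2) (1,3,3,1) (1,3,3,2) (1,4,2,1) (1,4,2,2) (1,4,3,1) (1,4,3,2) (2,3,2,1) (2,3,3,1) (2,3,3,2) (2,4,2,1) (2,4,3,1) (2,4,3,2) — 14.
Summing: 8 + 10 + 14 = 32.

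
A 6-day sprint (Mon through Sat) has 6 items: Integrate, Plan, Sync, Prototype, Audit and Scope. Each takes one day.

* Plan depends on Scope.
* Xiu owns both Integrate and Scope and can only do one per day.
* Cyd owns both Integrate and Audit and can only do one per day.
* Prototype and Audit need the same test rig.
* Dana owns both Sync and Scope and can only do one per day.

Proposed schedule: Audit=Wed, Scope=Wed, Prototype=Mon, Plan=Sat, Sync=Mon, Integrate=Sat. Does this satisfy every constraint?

Yes, all constraints hold

Plan depends on Scope — holds.
Cyd owns both Integrate and Audit and can only do one per day — holds.
Xiu owns both Integrate and Scope and can only do one per day — holds.
Prototype and Audit need the same test rig — holds.
Dana owns both Sync and Scope and can only do one per day — holds.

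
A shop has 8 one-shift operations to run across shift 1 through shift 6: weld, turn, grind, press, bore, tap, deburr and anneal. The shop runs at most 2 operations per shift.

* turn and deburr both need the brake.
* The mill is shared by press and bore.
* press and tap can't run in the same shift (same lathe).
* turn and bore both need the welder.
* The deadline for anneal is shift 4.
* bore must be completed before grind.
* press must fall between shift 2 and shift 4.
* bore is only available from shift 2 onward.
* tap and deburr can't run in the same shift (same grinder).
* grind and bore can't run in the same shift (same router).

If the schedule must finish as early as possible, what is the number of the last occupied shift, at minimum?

The precedence chain requires at least 2 distinct shifts.
With at most 2 per shift and 8 operations, at least 4 shifts are needed.
Propagating the time windows through the other constraints, grind can't land before shift 3, so the schedule must run through at least shift 3.
4 works (last occupied shift: shift 4): for example tap -> shift 2, weld -> shift 1, turn -> shift 1, bore -> shift 2, deburr -> shift 4, grind -> shift 3, press -> shift 3, anneal -> shift 4.

shift 4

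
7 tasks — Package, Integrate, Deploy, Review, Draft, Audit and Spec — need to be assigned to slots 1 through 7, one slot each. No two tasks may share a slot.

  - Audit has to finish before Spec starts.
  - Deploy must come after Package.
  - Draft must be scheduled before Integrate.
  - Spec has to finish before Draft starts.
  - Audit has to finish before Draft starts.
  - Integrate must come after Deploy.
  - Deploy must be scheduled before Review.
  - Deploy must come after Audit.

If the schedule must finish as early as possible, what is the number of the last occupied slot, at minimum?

slot 7

The precedence chain requires at least 4 distinct slots.
With at most 1 per slot and 7 tasks, at least 7 slots are needed.
7 works (last occupied slot: 7): for example Review=7; Package=2; Deploy=3; Draft=5; Audit=1; Spec=4; Integrate=6.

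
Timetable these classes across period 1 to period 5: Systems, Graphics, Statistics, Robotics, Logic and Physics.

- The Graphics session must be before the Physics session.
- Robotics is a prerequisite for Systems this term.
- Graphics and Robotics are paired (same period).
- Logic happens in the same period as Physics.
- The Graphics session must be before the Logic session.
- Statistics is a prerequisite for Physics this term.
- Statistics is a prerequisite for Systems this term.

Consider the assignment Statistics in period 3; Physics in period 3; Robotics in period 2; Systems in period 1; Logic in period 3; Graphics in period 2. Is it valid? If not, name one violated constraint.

Statistics is a prerequisite for Systems this term — violated.
The Graphics session must be before the Logic session — holds.
Logic happens in the same period as Physics — holds.
Graphics and Robotics are paired (same period) — holds.
Statistics is a prerequisite for Physics this term — violated.
The Graphics session must be before the Physics session — holds.
Robotics is a prerequisite for Systems this term — violated.

No. Statistics is a prerequisite for Systems this term is not satisfied.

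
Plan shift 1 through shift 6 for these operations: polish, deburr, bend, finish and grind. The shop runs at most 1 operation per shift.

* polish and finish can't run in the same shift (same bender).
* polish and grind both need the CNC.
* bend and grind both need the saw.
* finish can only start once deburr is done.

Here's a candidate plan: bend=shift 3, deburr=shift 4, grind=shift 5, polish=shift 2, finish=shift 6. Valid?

polish and grind both need the CNC — holds.
finish can only start once deburr is done — holds.
bend and grind both need the saw — holds.
The shop runs at most 1 operation per shift — holds.
polish and finish can't run in the same shift (same bender) — holds.

Yes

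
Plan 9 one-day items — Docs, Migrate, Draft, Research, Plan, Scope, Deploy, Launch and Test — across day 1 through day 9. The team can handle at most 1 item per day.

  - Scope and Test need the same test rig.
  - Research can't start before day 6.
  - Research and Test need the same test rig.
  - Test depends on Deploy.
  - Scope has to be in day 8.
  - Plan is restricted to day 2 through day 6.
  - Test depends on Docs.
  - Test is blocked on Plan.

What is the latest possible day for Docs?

Downstream work caps Docs at day 8.
Docs at day 7 is achievable: Deploy in day 1; Launch in day 5; Draft in day 4; Plan in day 2; Test in day 9; Docs in day 7; Scope in day 8; Migrate in day 3; Research in day 6.
Nothing later works — the conflict and capacity constraints rule out every day after day 7.

day 7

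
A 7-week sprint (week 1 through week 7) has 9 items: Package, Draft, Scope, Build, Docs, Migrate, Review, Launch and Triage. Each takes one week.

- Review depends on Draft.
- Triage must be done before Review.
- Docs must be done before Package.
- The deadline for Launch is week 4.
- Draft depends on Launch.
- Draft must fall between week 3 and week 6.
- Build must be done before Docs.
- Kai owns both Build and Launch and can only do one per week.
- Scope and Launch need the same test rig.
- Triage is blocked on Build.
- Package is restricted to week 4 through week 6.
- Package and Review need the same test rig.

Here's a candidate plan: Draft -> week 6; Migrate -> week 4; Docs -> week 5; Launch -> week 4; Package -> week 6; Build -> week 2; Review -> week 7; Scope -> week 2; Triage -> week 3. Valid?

Valid

The deadline for Launch is week 4 — holds.
Triage is blocked on Build — holds.
Package is restricted to week 4 through week 6 — holds.
Kai owns both Build and Launch and can only do one per week — holds.
Draft depends on Launch — holds.
Draft must fall between week 3 and week 6 — holds.
Package and Review need the same test rig — holds.
Build must be done before Docs — holds.
Triage must be done before Review — holds.
Docs must be done before Package — holds.
Review depends on Draft — holds.
Scope and Launch need the same test rig — holds.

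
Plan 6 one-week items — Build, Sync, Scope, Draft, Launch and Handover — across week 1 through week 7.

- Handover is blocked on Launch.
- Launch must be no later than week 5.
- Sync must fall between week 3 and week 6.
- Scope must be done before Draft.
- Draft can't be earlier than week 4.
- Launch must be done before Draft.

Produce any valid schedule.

Launch=week 1; Scope=week 1; Build=week 1; Draft=week 4; Handover=week 2; Sync=week 3

Checking: Launch(week 1) before Draft(week 4); Launch(week 1) before Handover(week 2); Scope(week 1) before Draft(week 4); Sync=week 3 in [week 3,week 6]; Draft=week 4 in [week 4,week 7]; Launch=week 1 in [week 1,week 5].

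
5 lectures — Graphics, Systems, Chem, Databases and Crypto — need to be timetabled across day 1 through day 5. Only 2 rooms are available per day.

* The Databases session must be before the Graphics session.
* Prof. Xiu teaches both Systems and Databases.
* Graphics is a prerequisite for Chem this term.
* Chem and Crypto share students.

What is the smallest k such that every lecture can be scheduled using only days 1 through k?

The precedence chain requires at least 3 distinct days.
With at most 2 per day and 5 lectures, at least 3 days are needed.
3 works (last occupied day: day 3): for example Chem=day 3, Crypto=day 1, Graphics=day 2, Systems=day 2, Databases=day 1.

3 days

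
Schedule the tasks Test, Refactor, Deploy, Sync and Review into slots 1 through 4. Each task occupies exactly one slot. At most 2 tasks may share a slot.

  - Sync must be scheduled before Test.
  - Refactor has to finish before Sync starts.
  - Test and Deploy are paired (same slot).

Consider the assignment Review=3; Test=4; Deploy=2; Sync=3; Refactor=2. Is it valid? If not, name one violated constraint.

Test and Deploy are paired (same slot) — violated.
Sync must be scheduled before Test — holds.
Refactor has to finish before Sync starts — holds.
At most 2 tasks may share a slot — holds.

No. Test and Deploy are paired (same slot) is not satisfied.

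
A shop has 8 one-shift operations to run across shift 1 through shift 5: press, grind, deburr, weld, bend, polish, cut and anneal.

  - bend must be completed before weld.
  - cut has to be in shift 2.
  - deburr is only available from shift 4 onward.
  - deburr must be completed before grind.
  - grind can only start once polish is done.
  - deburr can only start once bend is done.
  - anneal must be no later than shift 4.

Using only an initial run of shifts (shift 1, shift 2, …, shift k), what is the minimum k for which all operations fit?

The precedence chain requires at least 3 distinct shifts.
Propagating the time windows through the other constraints, grind can't land before shift 5, so the schedule must run through at least shift 5.
5 works (last occupied shift: shift 5): for example press=shift 1, polish=shift 1, weld=shift 2, bend=shift 1, cut=shift 2, deburr=shift 4, grind=shift 5, anneal=shift 1.

5 shifts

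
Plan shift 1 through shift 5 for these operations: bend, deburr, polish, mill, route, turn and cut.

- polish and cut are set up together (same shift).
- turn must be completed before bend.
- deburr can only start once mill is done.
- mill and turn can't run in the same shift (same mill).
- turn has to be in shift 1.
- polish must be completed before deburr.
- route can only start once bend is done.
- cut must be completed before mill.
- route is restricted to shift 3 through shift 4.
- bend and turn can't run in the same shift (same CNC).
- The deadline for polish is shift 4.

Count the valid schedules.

Splitting on bend: it can be shift 2 (20), shift 3 (10). Listing each branch's schedules as (deburr, polish, mill, route, turn, cut) by shift number:
bend=shift 2: (3,1,2,3,1,1) (3,1,2,4,1,1) (4,1,2,3,1,1) (4,1,2,4,1,1) (4,1,3,3,1,1) (4,1,3,4,1,1) (4,2,3,3,1,2) (4,2,3,4,1,2) (5,1,2,3,1,1) (5,1,2,4,1,1) (5,1,3,3,1,1) (5,1,3,4,1,1) (5,1,4,3,1,1) (5,1,4,4,1,1) (5,2,3,3,1,2) (5,2,3,4,1,2) (5,2,4,3,1,2) (5,2,4,4,1,2) (5,3,4,3,1,3) (5,3,4,4,1,3) — 20.
bend=shift 3: (3,1,2,4,1,1) (4,1,2,4,1,1) (4,1,3,4,1,1) (4,2,3,4,1,2) (5,1,2,4,1,1) (5,1,3,4,1,1) (5,1,4,4,1,1) (5,2,3,4,1,2) (5,2,4,4,1,2) (5,3,4,4,1,3) — 10.
Summing: 20 + 10 = 30.

30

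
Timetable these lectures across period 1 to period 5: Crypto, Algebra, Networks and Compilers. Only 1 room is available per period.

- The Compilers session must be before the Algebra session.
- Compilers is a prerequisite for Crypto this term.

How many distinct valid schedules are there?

40

Splitting on Crypto: it can be period 2 (6), period 3 (10), period 4 (12), period 5 (12). Listing each branch's schedules as (Algebra, Networks, Compilers) by period number:
Crypto=period 2: (3,4,1) (3,5,1) (4,3,1) (4,5,1) (5,3,1) (5,4,1) — 6.
Crypto=period 3: (2,4,1) (2,5,1) (4,1,2) (4,2,1) (4,5,1) (4,5,2) (5,1,2) (5,2,1) (5,4,1) (5,4,2) — 10.
Crypto=period 4: (2,3,1) (2,5,1) (3,1,2) (3,2,1) (3,5,1) (3,5,2) (5,1,2) (5,1,3) (5,2,1) (5,2,3) (5,3,1) (5,3,2) — 12.
Crypto=period 5: (2,3,1) (2,4,1) (3,1,2) (3,2,1) (3,4,1) (3,4,2) (4,1,2) (4,1,3) (4,2,1) (4,2,3) (4,3,1) (4,3,2) — 12.
Summing: 6 + 10 + 12 + 12 = 40.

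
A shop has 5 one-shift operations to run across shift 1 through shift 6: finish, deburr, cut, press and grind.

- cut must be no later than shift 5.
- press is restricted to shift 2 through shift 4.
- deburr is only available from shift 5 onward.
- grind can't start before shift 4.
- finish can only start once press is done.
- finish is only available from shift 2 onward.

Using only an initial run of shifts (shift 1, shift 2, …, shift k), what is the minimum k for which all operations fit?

5 shifts

The precedence chain requires at least 2 distinct shifts.
deburr can't be placed before shift 5, so the schedule must run through at least shift 5.
5 works (last occupied shift: shift 5): for example grind in shift 4, cut in shift 1, finish in shift 3, deburr in shift 5, press in shift 2.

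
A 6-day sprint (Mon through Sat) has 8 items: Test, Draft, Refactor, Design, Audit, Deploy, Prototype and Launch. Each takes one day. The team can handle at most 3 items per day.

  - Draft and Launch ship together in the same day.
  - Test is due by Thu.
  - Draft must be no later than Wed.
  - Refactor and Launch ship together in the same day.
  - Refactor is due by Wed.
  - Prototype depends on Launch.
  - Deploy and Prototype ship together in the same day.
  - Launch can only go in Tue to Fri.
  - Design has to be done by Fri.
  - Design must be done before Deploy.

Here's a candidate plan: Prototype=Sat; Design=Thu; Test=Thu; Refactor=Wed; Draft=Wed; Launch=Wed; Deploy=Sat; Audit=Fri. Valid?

Yes

Design must be done before Deploy — holds.
Draft and Launch ship together in the same day — holds.
Deploy and Prototype ship together in the same day — holds.
Test is due by Thu — holds.
Refactor and Launch ship together in the same day — holds.
Launch can only go in Tue to Fri — holds.
Design has to be done by Fri — holds.
Refactor is due by Wed — holds.
Prototype depends on Launch — holds.
The team can handle at most 3 items per day — holds.
Draft must be no later than Wed — holds.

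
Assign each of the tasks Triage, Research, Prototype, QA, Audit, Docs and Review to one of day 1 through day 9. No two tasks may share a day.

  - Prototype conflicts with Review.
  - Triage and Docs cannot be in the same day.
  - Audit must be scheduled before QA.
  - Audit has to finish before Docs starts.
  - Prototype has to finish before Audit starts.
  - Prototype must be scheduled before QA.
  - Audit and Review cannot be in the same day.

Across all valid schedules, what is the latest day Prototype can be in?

day 6

Downstream work caps Prototype at day 7.
Prototype at day 6 is achievable: Review=day 3; Audit=day 7; Triage=day 1; Docs=day 9; Prototype=day 6; QA=day 8; Research=day 2.
Nothing later works — the conflict and capacity constraints rule out every day after day 6.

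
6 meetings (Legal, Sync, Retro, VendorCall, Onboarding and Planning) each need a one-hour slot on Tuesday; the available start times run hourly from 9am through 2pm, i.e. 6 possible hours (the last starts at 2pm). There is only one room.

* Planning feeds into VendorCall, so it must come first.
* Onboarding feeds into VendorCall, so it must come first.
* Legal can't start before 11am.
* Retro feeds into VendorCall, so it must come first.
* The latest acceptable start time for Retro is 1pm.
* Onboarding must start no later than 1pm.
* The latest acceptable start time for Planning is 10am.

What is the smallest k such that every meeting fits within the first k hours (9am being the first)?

The precedence chain requires at least 2 distinct hours.
With at most 1 per hour and 6 meetings, at least 6 hours are needed.
Legal can't be placed before 11am — that is hour 3 counting from 9am — so the schedule must run through at least 3 hours.
6 works (last occupied hour: 2pm): for example Legal -> 11am, Retro -> 10am, VendorCall -> 1pm, Planning -> 9am, Onboarding -> 12pm, Sync -> 2pm.

6 hours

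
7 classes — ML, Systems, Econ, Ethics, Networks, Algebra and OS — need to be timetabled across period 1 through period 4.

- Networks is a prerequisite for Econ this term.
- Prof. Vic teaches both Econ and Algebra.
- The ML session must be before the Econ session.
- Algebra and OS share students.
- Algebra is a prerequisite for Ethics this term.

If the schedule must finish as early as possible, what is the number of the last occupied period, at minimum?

The precedence chain requires at least 2 distinct periods.
2 works (last occupied period: period 2): for example Ethics in period 2; Econ in period 2; Networks in period 1; ML in period 1; Algebra in period 1; OS in period 2; Systems in period 1.

2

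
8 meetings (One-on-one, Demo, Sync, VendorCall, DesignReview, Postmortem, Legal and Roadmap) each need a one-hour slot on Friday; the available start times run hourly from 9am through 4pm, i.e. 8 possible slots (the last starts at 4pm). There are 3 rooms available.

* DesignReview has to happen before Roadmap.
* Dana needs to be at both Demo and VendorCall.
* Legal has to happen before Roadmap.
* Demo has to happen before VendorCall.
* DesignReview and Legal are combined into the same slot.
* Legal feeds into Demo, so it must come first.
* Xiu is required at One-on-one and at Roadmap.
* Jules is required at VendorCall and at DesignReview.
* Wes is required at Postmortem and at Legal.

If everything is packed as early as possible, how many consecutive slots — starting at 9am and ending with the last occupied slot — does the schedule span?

3

The precedence chain requires at least 3 distinct slots.
With at most 3 per slot and 8 meetings, at least 3 slots are needed.
3 works (last occupied slot: 11am): for example Sync=10am, Demo=10am, Roadmap=10am, Legal=9am, Postmortem=11am, DesignReview=9am, One-on-one=9am, VendorCall=11am.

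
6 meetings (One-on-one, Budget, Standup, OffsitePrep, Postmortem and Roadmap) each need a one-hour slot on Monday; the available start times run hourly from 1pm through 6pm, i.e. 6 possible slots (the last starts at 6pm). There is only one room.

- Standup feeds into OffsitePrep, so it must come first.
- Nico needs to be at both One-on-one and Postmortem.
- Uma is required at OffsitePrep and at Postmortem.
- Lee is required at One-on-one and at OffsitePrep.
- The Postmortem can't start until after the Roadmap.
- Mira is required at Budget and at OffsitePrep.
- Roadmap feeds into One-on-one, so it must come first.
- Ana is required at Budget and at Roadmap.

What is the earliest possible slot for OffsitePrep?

2pm

Precedence pushes OffsitePrep to at least 2pm.
OffsitePrep at 2pm is achievable: One-on-one in 4pm, Budget in 6pm, Roadmap in 3pm, Postmortem in 5pm, OffsitePrep in 2pm, Standup in 1pm.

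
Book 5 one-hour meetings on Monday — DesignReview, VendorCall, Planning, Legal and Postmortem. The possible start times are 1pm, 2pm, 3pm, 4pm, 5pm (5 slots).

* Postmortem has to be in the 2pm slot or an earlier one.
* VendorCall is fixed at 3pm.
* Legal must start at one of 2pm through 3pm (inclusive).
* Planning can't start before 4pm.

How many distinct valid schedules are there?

40

Splitting on DesignReview: it can be 1pm (8), 2pm (8), 3pm (8), 4pm (8), 5pm (8). Listing each branch's schedules as (VendorCall, Planning, Legal, Postmortem):
DesignReview=1pm: (3pm,4pm,2pm,1pm) (3pm,4pm,2pm,2pm) (3pm,4pm,3pm,1pm) (3pm,4pm,3pm,2pm) (3pm,5pm,2pm,1pm) (3pm,5pm,2pm,2pm) (3pm,5pm,3pm,1pm) (3pm,5pm,3pm,2pm) — 8.
DesignReview=2pm: (3pm,4pm,2pm,1pm) (3pm,4pm,2pm,2pm) (3pm,4pm,3pm,1pm) (3pm,4pm,3pm,2pm) (3pm,5pm,2pm,1pm) (3pm,5pm,2pm,2pm) (3pm,5pm,3pm,1pm) (3pm,5pm,3pm,2pm) — 8.
DesignReview=3pm: (3pm,4pm,2pm,1pm) (3pm,4pm,2pm,2pm) (3pm,4pm,3pm,1pm) (3pm,4pm,3pm,2pm) (3pm,5pm,2pm,1pm) (3pm,5pm,2pm,2pm) (3pm,5pm,3pm,1pm) (3pm,5pm,3pm,2pm) — 8.
DesignReview=4pm: (3pm,4pm,2pm,1pm) (3pm,4pm,2pm,2pm) (3pm,4pm,3pm,1pm) (3pm,4pm,3pm,2pm) (3pm,5pm,2pm,1pm) (3pm,5pm,2pm,2pm) (3pm,5pm,3pm,1pm) (3pm,5pm,3pm,2pm) — 8.
DesignReview=5pm: (3pm,4pm,2pm,1pm) (3pm,4pm,2pm,2pm) (3pm,4pm,3pm,1pm) (3pm,4pm,3pm,2pm) (3pm,5pm,2pm,1pm) (3pm,5pm,2pm,2pm) (3pm,5pm,3pm,1pm) (3pm,5pm,3pm,2pm) — 8.
Summing: 8 + 8 + 8 + 8 + 8 = 40.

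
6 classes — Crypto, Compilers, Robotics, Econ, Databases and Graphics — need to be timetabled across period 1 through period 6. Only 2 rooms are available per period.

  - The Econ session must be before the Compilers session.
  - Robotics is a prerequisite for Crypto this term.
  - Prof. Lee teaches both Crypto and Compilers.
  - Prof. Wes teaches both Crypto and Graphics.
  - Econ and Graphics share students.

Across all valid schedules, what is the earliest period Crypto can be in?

period 2

Precedence pushes Crypto to at least period 2.
Crypto at period 2 is achievable: Compilers in period 3; Databases in period 2; Graphics in period 3; Robotics in period 1; Crypto in period 2; Econ in period 1.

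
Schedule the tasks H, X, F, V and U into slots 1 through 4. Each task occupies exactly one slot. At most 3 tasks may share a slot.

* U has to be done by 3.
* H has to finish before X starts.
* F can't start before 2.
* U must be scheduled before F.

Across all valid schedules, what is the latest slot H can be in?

Downstream work caps H at 3.
H at 3 is achievable: U=1, X=4, H=3, V=1, F=2.

3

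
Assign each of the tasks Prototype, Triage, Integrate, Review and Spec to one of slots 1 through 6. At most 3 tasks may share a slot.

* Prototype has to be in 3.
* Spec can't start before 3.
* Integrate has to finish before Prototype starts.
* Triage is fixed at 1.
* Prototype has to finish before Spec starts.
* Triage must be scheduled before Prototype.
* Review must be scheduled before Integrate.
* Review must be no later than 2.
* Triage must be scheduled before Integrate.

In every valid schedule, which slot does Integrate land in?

Triage is fixed at 1 and must come before Integrate, so Integrate is at least 2.
Prototype is fixed at 3 and must come after Integrate, so Integrate is at most 2.
So Integrate must be 2.

2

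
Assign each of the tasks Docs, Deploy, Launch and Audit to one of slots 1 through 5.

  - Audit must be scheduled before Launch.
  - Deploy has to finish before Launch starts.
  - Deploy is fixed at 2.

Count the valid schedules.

45

Splitting on Docs: it can be 1 (9), 2 (9), 3 (9), 4 (9), 5 (9). Listing each branch's schedules as (Deploy, Launch, Audit):
Docs=1: (2,3,1) (2,3,2) (2,4,1) (2,4,2) (2,4,3) (2,5,1) (2,5,2) (2,5,3) (2,5,4) — 9.
Docs=2: (2,3,1) (2,3,2) (2,4,1) (2,4,2) (2,4,3) (2,5,1) (2,5,2) (2,5,3) (2,5,4) — 9.
Docs=3: (2,3,1) (2,3,2) (2,4,1) (2,4,2) (2,4,3) (2,5,1) (2,5,2) (2,5,3) (2,5,4) — 9.
Docs=4: (2,3,1) (2,3,2) (2,4,1) (2,4,2) (2,4,3) (2,5,1) (2,5,2) (2,5,3) (2,5,4) — 9.
Docs=5: (2,3,1) (2,3,2) (2,4,1) (2,4,2) (2,4,3) (2,5,1) (2,5,2) (2,5,3) (2,5,4) — 9.
Summing: 9 + 9 + 9 + 9 + 9 = 45.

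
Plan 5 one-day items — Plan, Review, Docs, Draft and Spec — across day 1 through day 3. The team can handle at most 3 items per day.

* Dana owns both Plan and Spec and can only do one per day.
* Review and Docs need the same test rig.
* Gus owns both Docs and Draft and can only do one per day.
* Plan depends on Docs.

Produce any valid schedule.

Review=day 2, Plan=day 2, Spec=day 1, Docs=day 1, Draft=day 2

Checking: Docs(day 1) before Plan(day 2); Plan(day 2) != Spec(day 1); Docs(day 1) != Draft(day 2); Review(day 2) != Docs(day 1); max 3 per day (cap 3).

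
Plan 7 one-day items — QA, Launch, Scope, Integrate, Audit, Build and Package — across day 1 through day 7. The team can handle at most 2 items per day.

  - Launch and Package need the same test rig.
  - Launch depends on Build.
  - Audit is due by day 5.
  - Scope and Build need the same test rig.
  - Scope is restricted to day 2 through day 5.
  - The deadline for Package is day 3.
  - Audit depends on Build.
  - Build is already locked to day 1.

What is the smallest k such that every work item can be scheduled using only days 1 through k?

4

The precedence chain requires at least 2 distinct days.
With at most 2 per day and 7 work items, at least 4 days are needed.
4 works (last occupied day: day 4): for example Build -> day 1, Scope -> day 2, Audit -> day 3, QA -> day 3, Launch -> day 2, Integrate -> day 4, Package -> day 1.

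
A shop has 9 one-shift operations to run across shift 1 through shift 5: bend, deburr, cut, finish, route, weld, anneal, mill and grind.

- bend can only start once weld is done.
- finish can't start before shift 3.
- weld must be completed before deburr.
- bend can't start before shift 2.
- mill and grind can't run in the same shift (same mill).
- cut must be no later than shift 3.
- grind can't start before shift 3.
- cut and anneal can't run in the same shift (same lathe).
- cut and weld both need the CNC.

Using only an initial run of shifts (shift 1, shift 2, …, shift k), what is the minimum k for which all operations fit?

The precedence chain requires at least 2 distinct shifts.
finish can't be placed before shift 3, so the schedule must run through at least shift 3.
3 works (last occupied shift: shift 3): for example mill=shift 1, anneal=shift 1, cut=shift 2, route=shift 1, grind=shift 3, bend=shift 2, deburr=shift 2, weld=shift 1, finish=shift 3.

3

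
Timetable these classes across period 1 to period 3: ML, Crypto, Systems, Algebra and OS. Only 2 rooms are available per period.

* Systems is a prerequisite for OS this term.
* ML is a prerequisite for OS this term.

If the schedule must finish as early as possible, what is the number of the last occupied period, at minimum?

3

The precedence chain requires at least 2 distinct periods.
With at most 2 per period and 5 classes, at least 3 periods are needed.
3 works (last occupied period: period 3): for example Algebra in period 3, ML in period 1, OS in period 2, Systems in period 1, Crypto in period 2.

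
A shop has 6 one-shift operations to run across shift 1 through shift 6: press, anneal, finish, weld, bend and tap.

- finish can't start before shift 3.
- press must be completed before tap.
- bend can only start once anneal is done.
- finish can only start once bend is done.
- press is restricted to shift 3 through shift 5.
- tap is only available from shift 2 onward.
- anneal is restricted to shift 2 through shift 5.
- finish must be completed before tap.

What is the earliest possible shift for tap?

shift 5

Tap is available from shift 2; precedence pushes tap to at least shift 5.
tap at shift 5 is achievable: anneal -> shift 2; bend -> shift 3; finish -> shift 4; press -> shift 3; weld -> shift 1; tap -> shift 5.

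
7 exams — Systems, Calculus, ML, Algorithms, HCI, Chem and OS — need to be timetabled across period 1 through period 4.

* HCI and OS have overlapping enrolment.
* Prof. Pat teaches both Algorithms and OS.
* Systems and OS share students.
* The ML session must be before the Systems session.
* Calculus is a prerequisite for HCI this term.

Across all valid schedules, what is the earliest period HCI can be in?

Precedence pushes HCI to at least period 2.
HCI at period 2 is achievable: ML=period 1; Systems=period 2; OS=period 3; Calculus=period 1; Chem=period 1; HCI=period 2; Algorithms=period 1.

period 2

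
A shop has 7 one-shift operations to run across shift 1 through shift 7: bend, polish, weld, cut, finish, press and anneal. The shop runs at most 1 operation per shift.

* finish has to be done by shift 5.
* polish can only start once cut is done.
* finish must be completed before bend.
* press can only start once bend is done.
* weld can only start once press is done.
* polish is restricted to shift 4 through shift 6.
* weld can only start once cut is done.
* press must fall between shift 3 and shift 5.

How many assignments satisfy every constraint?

Splitting on bend: it can be shift 2 (14), shift 3 (18), shift 4 (6). Listing each branch's schedules as (polish, weld, cut, finish, press, anneal) by shift number:
bend=shift 2: (4,6,3,1,5,7) (4,7,3,1,5,6) (5,6,3,1,4,7) (5,6,4,1,3,7) (5,7,3,1,4,6) (5,7,4,1,3,6) (6,5,3,1,4,7) (6,5,4,1,3,7) (6,7,3,1,4,5) (6,7,3,1,5,4) (6,7,4,1,3,5) (6,7,4,1,5,3) (6,7,5,1,3,4) (6,7,5,1,4,3) — 14.
bend=shift 3: (4,6,1,2,5,7) (4,6,2,1,5,7) (4,7,1,2,5,6) (4,7,2,1,5,6) (5,6,1,2,4,7) (5,6,2,1,4,7) (5,7,1,2,4,6) (5,7,2,1,4,6) (6,5,1,2,4,7) (6,5,2,1,4,7) (6,7,1,2,4,5) (6,7,1,2,5,4) (6,7,2,1,4,5) (6,7,2,1,5,4) (6,7,4,1,5,2) (6,7,4,2,5,1) (6,7,5,1,4,2) (6,7,5,2,4,1) — 18.
bend=shift 4: (6,7,1,2,5,3) (6,7,1,3,5,2) (6,7,2,1,5,3) (6,7,2,3,5,1) (6,7,3,1,5,2) (6,7,3,2,5,1) — 6.
Summing: 14 + 18 + 6 = 38.

38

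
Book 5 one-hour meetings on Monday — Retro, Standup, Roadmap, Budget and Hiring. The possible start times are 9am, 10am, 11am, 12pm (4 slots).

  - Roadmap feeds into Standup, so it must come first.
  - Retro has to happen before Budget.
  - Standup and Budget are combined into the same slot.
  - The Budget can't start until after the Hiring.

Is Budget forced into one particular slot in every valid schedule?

Budget can be 10am (e.g. Standup=10am, Budget=10am, Retro=9am, Hiring=9am, Roadmap=9am) or 11am (e.g. Standup -> 11am; Budget -> 11am; Roadmap -> 9am; Hiring -> 9am; Retro -> 9am).

No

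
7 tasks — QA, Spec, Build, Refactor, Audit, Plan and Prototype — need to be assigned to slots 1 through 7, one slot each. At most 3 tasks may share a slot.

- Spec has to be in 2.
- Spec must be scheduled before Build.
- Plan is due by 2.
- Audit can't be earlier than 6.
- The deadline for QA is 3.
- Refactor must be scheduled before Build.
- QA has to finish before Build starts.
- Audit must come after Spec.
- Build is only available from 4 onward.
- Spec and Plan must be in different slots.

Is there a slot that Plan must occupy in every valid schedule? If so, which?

Plan's window is 1–2.
Spec is fixed at 2, and Plan can't share a slot with Spec.
So Plan must be 1.

1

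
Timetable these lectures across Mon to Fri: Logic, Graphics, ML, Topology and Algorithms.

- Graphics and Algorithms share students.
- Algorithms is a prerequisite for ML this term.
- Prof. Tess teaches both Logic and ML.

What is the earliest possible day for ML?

Precedence pushes ML to at least Tue.
ML at Tue is achievable: Algorithms=Mon; ML=Tue; Logic=Mon; Topology=Mon; Graphics=Tue.

Tue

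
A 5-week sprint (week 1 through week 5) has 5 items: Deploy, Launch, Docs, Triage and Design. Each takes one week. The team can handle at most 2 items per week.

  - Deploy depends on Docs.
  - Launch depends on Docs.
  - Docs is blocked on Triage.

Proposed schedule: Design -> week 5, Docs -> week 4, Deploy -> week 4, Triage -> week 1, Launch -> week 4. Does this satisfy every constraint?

No. The team can handle at most 2 items per week is not satisfied.

Docs is blocked on Triage — holds.
Deploy depends on Docs — violated.
Launch depends on Docs — violated.
The team can handle at most 2 items per week — violated.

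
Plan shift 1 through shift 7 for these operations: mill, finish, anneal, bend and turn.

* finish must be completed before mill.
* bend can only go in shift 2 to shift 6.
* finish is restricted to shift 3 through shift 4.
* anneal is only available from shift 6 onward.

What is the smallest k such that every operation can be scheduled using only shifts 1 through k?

The precedence chain requires at least 2 distinct shifts.
anneal can't be placed before shift 6, so the schedule must run through at least shift 6.
6 works (last occupied shift: shift 6): for example turn=shift 1; mill=shift 4; finish=shift 3; anneal=shift 6; bend=shift 2.

6 shifts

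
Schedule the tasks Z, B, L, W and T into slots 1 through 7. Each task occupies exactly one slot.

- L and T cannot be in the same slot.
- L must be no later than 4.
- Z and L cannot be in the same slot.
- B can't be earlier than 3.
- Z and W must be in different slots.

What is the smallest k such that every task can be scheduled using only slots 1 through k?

B can't be placed before 3, so the schedule must run through at least slot 3.
3 works (last occupied slot: 3): for example B -> 3; Z -> 1; L -> 2; W -> 2; T -> 1.

3 slots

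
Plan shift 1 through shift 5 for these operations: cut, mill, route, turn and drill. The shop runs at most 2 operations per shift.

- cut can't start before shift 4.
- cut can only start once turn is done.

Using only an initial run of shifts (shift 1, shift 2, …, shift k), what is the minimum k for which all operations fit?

4

The precedence chain requires at least 2 distinct shifts.
With at most 2 per shift and 5 operations, at least 3 shifts are needed.
cut can't be placed before shift 4, so the schedule must run through at least shift 4.
4 works (last occupied shift: shift 4): for example cut in shift 4, mill in shift 1, turn in shift 1, drill in shift 2, route in shift 2.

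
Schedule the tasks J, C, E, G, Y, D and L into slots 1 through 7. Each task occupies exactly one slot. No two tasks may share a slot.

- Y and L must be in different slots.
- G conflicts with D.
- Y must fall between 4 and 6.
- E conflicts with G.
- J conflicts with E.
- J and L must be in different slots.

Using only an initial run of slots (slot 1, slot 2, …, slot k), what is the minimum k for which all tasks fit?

With at most 1 per slot and 7 tasks, at least 7 slots are needed.
Y can't be placed before 4, so the schedule must run through at least slot 4.
7 works (last occupied slot: 7): for example Y in 4, J in 1, E in 3, G in 5, C in 2, D in 6, L in 7.

7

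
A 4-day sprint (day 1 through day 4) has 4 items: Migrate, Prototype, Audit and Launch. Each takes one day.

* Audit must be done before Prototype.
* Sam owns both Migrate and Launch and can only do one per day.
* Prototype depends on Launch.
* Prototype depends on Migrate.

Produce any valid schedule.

Launch=day 2; Prototype=day 3; Audit=day 1; Migrate=day 1

Checking: Migrate(day 1) before Prototype(day 3); Audit(day 1) before Prototype(day 3); Launch(day 2) before Prototype(day 3); Migrate(day 1) != Launch(day 2).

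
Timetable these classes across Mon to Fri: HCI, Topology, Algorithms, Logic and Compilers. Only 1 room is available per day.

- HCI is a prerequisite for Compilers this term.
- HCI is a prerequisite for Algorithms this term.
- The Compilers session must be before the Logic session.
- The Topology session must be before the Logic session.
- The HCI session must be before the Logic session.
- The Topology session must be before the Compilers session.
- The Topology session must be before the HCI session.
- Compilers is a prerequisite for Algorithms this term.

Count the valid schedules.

2

Enumerating: HCI in Tue; Compilers in Wed; Logic in Thu; Algorithms in Fri; Topology in Mon | HCI in Tue; Topology in Mon; Compilers in Wed; Logic in Fri; Algorithms in Thu.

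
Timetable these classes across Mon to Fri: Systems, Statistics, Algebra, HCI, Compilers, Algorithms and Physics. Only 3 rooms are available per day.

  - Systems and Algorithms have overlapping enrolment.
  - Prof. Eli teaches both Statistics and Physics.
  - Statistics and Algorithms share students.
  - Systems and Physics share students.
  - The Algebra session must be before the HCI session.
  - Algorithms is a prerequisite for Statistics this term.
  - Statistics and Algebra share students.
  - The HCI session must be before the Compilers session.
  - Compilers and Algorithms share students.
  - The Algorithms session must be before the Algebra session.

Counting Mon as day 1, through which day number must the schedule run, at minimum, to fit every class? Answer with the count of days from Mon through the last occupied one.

The precedence chain requires at least 4 distinct days.
With at most 3 per day and 7 classes, at least 3 days are needed.
4 works (last occupied day: Thu): for example Algorithms -> Mon; HCI -> Wed; Physics -> Mon; Algebra -> Tue; Systems -> Tue; Compilers -> Thu; Statistics -> Wed.

4 days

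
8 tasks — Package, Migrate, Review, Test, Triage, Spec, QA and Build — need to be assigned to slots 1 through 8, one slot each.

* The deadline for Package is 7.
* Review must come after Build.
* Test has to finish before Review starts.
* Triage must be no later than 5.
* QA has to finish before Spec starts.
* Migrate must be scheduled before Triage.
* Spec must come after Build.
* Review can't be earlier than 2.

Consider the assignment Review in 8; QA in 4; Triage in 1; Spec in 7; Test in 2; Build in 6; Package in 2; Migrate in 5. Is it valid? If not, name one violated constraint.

No — it violates: Migrate must be scheduled before Triage

Migrate must be scheduled before Triage — violated.
Review can't be earlier than 2 — holds.
Triage must be no later than 5 — holds.
The deadline for Package is 7 — holds.
QA has to finish before Spec starts — holds.
Test has to finish before Review starts — holds.
Spec must come after Build — holds.
Review must come after Build — holds.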